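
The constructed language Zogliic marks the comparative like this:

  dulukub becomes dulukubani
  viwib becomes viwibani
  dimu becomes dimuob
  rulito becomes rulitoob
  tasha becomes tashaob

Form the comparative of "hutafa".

dulukub and dimu both have last vowel 'u' yet inflect differently (dulukubani, dimuob), so the last vowel is not what conditions the rule; whether the stem ends in a vowel or a consonant is.
"hutafa" ends in a vowel. The stems ending in a vowel (dimu → dimuob, rulito → rulitoob, tasha → tashaob) add -ob.
The other pattern: stems ending in a consonant add -ani.
So hutafa → hutafaob.

hutafaob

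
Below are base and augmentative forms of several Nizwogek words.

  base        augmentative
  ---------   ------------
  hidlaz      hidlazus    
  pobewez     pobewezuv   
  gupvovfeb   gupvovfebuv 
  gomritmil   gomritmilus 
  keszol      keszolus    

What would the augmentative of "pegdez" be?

pobewez and hidlaz both end in -z yet inflect differently (pobewezuv, hidlazus), so the final letter is not what conditions the rule; the last vowel is.
"pegdez" has last vowel 'e'. The stems whose last vowel is 'e' (gupvovfeb → gupvovfebuv, pobewez → pobewezuv) add -uv.
The other pattern: stems whose last vowel is 'a', 'i' or 'o' add -us.
So pegdez → pegdezuv.

pegdezuv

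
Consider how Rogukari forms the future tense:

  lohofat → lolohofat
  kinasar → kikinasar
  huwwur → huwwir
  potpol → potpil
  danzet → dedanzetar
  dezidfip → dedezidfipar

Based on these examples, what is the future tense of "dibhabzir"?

"dibhabzir" has last vowel 'i'. The one such stem in the data (dezidfip → dedezidfipar) adds de- … -ar around the stem, so the same rule applies.
So dibhabzir → dedibhabzirar.

dedibhabzirar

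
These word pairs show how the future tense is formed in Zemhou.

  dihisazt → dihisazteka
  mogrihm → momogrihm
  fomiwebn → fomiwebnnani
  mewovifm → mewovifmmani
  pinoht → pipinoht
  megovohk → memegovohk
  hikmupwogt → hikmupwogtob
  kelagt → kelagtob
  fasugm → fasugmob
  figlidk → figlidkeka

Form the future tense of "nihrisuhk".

ninihrisuhk

pinoht and kelagt both end in -t yet inflect differently (pipinoht, kelagtob), so the final letter is not what conditions the rule; the second-to-last letter is.
"nihrisuhk" has second-to-last letter 'h'. The stems whose second-to-last letter is 'h' (megovohk → memegovohk, mogrihm → momogrihm, pinoht → pipinoht) repeat the first consonant+vowel as a prefix.
So nihrisuhk → ninihrisuhk.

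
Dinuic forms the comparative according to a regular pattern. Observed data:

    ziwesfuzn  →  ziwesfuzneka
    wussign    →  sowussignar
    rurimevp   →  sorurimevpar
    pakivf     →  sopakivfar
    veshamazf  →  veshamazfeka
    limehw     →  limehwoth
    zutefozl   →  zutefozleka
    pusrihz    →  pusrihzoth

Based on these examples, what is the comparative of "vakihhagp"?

"vakihhagp" has second-to-last letter 'g'. The one such stem in the data (wussign → sowussignar) adds so- … -ar around the stem, so the same rule applies.
The other patterns: stems whose second-to-last letter is 'z' add -eka; stems whose second-to-last letter is 'h' add -oth.
So vakihhagp → sovakihhagpar.

sovakihhagpar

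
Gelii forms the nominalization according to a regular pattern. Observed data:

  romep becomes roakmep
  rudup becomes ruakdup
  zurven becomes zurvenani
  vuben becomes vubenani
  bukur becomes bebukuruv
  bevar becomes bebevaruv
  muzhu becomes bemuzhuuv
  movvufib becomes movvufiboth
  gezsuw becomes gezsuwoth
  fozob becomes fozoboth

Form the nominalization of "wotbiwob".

romep and zurven both have last vowel 'e' yet inflect differently (roakmep, zurvenani), so the last vowel is not what conditions the rule; the final letter is.
"wotbiwob" ends in -b. The stems ending in -b (movvufib → movvufiboth, fozob → fozoboth) add -oth.
So wotbiwob → wotbiwoboth.

wotbiwoboth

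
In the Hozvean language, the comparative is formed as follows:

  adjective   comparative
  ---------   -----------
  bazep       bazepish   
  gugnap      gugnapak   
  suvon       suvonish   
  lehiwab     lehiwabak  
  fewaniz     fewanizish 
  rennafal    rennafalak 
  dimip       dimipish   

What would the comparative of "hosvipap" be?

hosvipapak

gugnap and dimip both end in -p yet inflect differently (gugnapak, dimipish), so the final letter is not what conditions the rule; the last vowel is.
"hosvipap" has last vowel 'a'. The stems whose last vowel is 'a' (lehiwab → lehiwabak, gugnap → gugnapak, rennafal → rennafalak) add -ak.
The other pattern: stems whose last vowel is 'e', 'i' or 'o' add -ish.
So hosvipap → hosvipapak.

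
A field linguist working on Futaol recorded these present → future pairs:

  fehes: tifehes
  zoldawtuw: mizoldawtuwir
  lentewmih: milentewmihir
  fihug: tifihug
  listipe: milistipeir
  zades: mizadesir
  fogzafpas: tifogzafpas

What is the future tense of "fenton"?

tifenton

fehes and zades both end in -s yet inflect differently (tifehes, mizadesir), so the final letter is not what conditions the rule; the first letter is.
"fenton" begins with f-. The stems beginning with f- (fihug → tifihug, fehes → tifehes, fogzafpas → tifogzafpas) add the prefix ti-.
So fenton → tifenton.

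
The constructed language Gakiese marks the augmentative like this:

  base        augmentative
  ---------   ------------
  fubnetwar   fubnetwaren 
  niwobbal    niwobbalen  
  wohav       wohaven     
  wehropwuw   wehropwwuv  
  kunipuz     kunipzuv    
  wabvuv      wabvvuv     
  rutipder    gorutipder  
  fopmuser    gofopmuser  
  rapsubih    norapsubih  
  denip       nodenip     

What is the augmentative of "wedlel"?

gowedlel

"wedlel" has last vowel 'e'. The stems whose last vowel is 'e' (rutipder → gorutipder, fopmuser → gofopmuser) add the prefix go-.
The other patterns: stems whose last vowel is 'a' add -en; stems whose last vowel is 'u' delete the last vowel and add -uv; stems whose last vowel is 'i' add the prefix no-.
So wedlel → gowedlel.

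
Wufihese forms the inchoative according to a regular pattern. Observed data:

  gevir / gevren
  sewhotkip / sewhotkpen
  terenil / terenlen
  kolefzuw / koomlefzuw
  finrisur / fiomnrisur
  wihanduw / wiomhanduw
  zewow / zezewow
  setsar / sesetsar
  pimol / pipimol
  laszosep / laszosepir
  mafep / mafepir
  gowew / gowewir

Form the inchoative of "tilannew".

"tilannew" has last vowel 'e'. The stems whose last vowel is 'e' (laszosep → laszosepir, mafep → mafepir, gowew → gowewir) add -ir.
The other patterns: stems whose last vowel is 'i' delete the last vowel and add -en; stems whose last vowel is 'u' insert -om- after the first vowel; stems whose last vowel is 'a' or 'o' repeat the first consonant+vowel as a prefix.
So tilannew → tilannewir.

tilannewir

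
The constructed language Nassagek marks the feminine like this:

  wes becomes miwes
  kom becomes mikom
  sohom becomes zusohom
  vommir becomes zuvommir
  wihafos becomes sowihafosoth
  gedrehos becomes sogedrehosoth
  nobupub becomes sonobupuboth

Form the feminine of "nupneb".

zunupneb

kom and sohom both end in -m yet inflect differently (mikom, zusohom), so the final letter is not what conditions the rule; the number of vowels is.
"nupneb" has 2 vowels. The stems with 2 vowels (sohom → zusohom, vommir → zuvommir) add the prefix zu-.
So nupneb → zunupneb.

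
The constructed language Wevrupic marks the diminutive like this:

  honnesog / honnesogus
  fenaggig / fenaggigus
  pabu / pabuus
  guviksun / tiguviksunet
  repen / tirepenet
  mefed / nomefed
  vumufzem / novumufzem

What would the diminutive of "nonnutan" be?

pabu and guviksun both have last vowel 'u' yet inflect differently (pabuus, tiguviksunet), so the last vowel is not what conditions the rule; the final letter is.
"nonnutan" ends in -n. The stems ending in -n (guviksun → tiguviksunet, repen → tirepenet) add ti- … -et around the stem.
The other patterns: stems ending in -g or -u add -us; stems ending in -d or -m add the prefix no-.
So nonnutan → tinonnutanet.

tinonnutanet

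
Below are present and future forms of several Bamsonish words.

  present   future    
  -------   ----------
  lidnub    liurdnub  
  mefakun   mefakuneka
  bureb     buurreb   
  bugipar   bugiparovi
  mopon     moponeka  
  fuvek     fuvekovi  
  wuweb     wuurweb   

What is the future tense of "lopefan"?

lopefaneka

mefakun and lidnub both have last vowel 'u' yet inflect differently (mefakuneka, liurdnub), so the last vowel is not what conditions the rule; the final letter is.
"lopefan" ends in -n. The stems ending in -n (mefakun → mefakuneka, mopon → moponeka) add -eka.
The other patterns: stems ending in -b insert -ur- after the first vowel; stems ending in -k or -r add -ovi.
So lopefan → lopefaneka.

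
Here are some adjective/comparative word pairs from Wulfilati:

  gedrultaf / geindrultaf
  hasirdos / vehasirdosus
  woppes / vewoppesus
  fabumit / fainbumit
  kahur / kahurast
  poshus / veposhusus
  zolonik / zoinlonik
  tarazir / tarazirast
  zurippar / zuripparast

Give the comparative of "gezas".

vegezasus

kahur and poshus both have last vowel 'u' yet inflect differently (kahurast, veposhusus), so the last vowel is not what conditions the rule; the final letter is.
"gezas" ends in -s. The stems ending in -s (poshus → veposhusus, woppes → vewoppesus, hasirdos → vehasirdosus) add ve- … -us around the stem.
So gezas → vegezasus.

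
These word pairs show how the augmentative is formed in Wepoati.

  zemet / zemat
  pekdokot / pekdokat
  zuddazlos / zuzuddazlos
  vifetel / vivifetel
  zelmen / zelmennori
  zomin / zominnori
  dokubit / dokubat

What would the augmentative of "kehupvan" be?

dokubit and zomin both have last vowel 'i' yet inflect differently (dokubat, zominnori), so the last vowel is not what conditions the rule; the final letter is.
"kehupvan" ends in -n. The stems ending in -n (zomin → zominnori, zelmen → zelmennori) double the final consonant and add -ori.
The other patterns: stems ending in -t change the last vowel to 'a'; stems ending in -l or -s repeat the first consonant+vowel as a prefix.
So kehupvan → kehupvannori.

kehupvannori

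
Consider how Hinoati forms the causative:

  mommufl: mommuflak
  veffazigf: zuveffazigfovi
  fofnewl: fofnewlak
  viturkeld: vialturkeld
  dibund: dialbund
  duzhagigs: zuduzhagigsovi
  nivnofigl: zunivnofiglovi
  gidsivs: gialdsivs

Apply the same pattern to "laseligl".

fofnewl and nivnofigl both end in -l yet inflect differently (fofnewlak, zunivnofiglovi), so the final letter is not what conditions the rule; the second-to-last letter is.
"laseligl" has second-to-last letter 'g'. The stems whose second-to-last letter is 'g' (duzhagigs → zuduzhagigsovi, nivnofigl → zunivnofiglovi, veffazigf → zuveffazigfovi) add zu- … -ovi around the stem.
So laseligl → zulaseliglovi.

zulaseliglovi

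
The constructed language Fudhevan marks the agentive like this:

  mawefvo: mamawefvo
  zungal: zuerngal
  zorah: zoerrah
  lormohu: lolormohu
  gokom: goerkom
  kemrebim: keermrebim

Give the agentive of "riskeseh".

"riskeseh" ends in a consonant. The stems ending in a consonant (kemrebim → keermrebim, zorah → zoerrah, zungal → zuerngal) insert -er- after the first vowel.
The other pattern: stems ending in a vowel repeat the first consonant+vowel as a prefix.
So riskeseh → rierskeseh.

rierskeseh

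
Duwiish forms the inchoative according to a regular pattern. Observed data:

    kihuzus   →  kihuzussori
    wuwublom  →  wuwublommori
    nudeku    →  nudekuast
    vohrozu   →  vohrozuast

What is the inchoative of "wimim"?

kihuzus and nudeku both have last vowel 'u' yet inflect differently (kihuzussori, nudekuast), so the last vowel is not what conditions the rule; whether the stem ends in a vowel or a consonant is.
"wimim" ends in a consonant. The stems ending in a consonant (kihuzus → kihuzussori, wuwublom → wuwublommori) double the final consonant and add -ori.
So wimim → wimimmori.

wimimmori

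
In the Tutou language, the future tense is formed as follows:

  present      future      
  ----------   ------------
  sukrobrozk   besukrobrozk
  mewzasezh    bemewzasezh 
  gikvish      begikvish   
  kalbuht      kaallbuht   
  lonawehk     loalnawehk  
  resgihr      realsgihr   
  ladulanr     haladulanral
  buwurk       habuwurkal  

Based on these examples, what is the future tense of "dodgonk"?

sukrobrozk and lonawehk both end in -k yet inflect differently (besukrobrozk, loalnawehk), so the final letter is not what conditions the rule; the second-to-last letter is.
"dodgonk" has second-to-last letter 'n'. The one such stem in the data (ladulanr → haladulanral) adds ha- … -al around the stem, so the same rule applies.
So dodgonk → hadodgonkal.

hadodgonkal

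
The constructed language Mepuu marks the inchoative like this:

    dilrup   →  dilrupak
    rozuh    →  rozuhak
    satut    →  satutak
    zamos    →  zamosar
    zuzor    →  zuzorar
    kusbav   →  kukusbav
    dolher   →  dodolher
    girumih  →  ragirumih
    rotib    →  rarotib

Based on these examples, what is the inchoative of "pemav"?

zuzor and dolher both end in -r yet inflect differently (zuzorar, dodolher), so the final letter is not what conditions the rule; the last vowel is.
"pemav" has last vowel 'a'. The one such stem in the data (kusbav → kukusbav) repeats the first consonant+vowel as a prefix (as does dolher), so the same rule applies.
So pemav → pepemav.

pepemav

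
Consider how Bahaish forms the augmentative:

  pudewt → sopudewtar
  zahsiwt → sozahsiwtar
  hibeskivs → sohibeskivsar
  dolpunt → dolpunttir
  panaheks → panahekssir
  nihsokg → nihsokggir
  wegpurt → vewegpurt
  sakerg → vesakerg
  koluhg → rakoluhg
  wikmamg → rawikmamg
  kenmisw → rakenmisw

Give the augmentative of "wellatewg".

pudewt and dolpunt both end in -t yet inflect differently (sopudewtar, dolpunttir), so the final letter is not what conditions the rule; the second-to-last letter is.
"wellatewg" has second-to-last letter 'w'. The stems whose second-to-last letter is 'w' (pudewt → sopudewtar, zahsiwt → sozahsiwtar) add so- … -ar around the stem.
The other patterns: stems whose second-to-last letter is 'k' or 'n' double the final consonant and add -ir; stems whose second-to-last letter is 'r' add the prefix ve-; stems whose second-to-last letter is 'h', 'm' or 's' add the prefix ra-.
So wellatewg → sowellatewgar.

sowellatewgar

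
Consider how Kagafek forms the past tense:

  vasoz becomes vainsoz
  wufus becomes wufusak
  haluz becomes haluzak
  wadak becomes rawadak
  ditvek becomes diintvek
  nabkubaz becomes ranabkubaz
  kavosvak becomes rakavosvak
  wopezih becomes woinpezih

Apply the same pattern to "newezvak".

"newezvak" has last vowel 'a'. The stems whose last vowel is 'a' (wadak → rawadak, nabkubaz → ranabkubaz, kavosvak → rakavosvak) add the prefix ra-.
So newezvak → ranewezvak.

ranewezvak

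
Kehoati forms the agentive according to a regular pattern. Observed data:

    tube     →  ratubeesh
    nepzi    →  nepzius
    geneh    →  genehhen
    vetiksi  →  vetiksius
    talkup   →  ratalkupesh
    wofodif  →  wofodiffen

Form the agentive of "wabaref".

wofodif and vetiksi both have last vowel 'i' yet inflect differently (wofodiffen, vetiksius), so the last vowel is not what conditions the rule; the final letter is.
"wabaref" ends in -f. The one such stem in the data (wofodif → wofodiffen) doubles the final consonant and adds -en (as does geneh), so the same rule applies.
So wabaref → wabareffen.

wabareffen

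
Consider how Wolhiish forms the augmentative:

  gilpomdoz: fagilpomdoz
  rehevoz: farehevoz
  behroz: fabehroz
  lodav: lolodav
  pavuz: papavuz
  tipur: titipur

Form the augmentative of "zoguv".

zozoguv

gilpomdoz and pavuz both end in -z yet inflect differently (fagilpomdoz, papavuz), so the final letter is not what conditions the rule; the last vowel is.
"zoguv" has last vowel 'u'. The stems whose last vowel is 'u' (pavuz → papavuz, tipur → titipur) repeat the first consonant+vowel as a prefix.
The other pattern: stems whose last vowel is 'o' add the prefix fa-.
So zoguv → zozoguv.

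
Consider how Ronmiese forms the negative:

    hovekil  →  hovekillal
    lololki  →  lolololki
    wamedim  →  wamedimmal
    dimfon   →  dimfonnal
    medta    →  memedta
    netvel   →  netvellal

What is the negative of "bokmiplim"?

"bokmiplim" ends in a consonant. The stems ending in a consonant (wamedim → wamedimmal, hovekil → hovekillal, dimfon → dimfonnal) double the final consonant and add -al.
The other pattern: stems ending in a vowel repeat the first consonant+vowel as a prefix.
So bokmiplim → bokmiplimmal.

bokmiplimmal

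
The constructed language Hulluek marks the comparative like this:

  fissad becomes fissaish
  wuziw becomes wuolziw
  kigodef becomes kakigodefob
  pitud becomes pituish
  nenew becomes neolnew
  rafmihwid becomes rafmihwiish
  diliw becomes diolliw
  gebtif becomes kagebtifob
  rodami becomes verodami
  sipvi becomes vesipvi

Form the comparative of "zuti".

"zuti" ends in -i. The stems ending in -i (sipvi → vesipvi, rodami → verodami) add the prefix ve-.
So zuti → vezuti.

vezuti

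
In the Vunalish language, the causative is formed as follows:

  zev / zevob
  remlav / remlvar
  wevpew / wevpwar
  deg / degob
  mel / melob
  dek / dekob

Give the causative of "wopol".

remlav and zev both end in -v yet inflect differently (remlvar, zevob), so the final letter is not what conditions the rule; the number of vowels is.
"wopol" has 2 vowels. The stems with 2 vowels (remlav → remlvar, wevpew → wevpwar) delete the last vowel and add -ar.
The other pattern: stems with 1 vowel add -ob.
So wopol → woplar.

woplar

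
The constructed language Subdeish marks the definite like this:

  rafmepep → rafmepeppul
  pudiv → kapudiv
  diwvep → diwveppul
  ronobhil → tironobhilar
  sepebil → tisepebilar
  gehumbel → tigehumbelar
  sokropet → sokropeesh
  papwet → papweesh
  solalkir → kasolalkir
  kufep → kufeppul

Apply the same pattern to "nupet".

nupeesh

rafmepep and sokropet both have last vowel 'e' yet inflect differently (rafmepeppul, sokropeesh), so the last vowel is not what conditions the rule; the final letter is.
"nupet" ends in -t. The stems ending in -t (sokropet → sokropeesh, papwet → papweesh) drop the final letter and add -esh.
So nupet → nupeesh.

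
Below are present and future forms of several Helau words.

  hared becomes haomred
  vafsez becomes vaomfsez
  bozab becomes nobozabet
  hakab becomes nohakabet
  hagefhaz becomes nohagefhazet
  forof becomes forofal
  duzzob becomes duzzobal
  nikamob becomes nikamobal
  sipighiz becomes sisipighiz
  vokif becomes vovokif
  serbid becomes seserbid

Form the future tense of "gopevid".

vafsez and hagefhaz both end in -z yet inflect differently (vaomfsez, nohagefhazet), so the final letter is not what conditions the rule; the last vowel is.
"gopevid" has last vowel 'i'. The stems whose last vowel is 'i' (sipighiz → sisipighiz, vokif → vovokif, serbid → seserbid) repeat the first consonant+vowel as a prefix.
The other patterns: stems whose last vowel is 'e' insert -om- after the first vowel; stems whose last vowel is 'a' add no- … -et around the stem; stems whose last vowel is 'o' add -al.
So gopevid → gogopevid.

gogopevid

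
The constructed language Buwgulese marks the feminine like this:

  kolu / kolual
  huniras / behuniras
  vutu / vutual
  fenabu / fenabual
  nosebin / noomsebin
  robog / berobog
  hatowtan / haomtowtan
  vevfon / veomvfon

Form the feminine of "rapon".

vevfon and robog both have last vowel 'o' yet inflect differently (veomvfon, berobog), so the last vowel is not what conditions the rule; the final letter is.
"rapon" ends in -n. The stems ending in -n (hatowtan → haomtowtan, vevfon → veomvfon, nosebin → noomsebin) insert -om- after the first vowel.
The other patterns: stems ending in -u add -al; stems ending in -g or -s add the prefix be-.
So rapon → raompon.

raompon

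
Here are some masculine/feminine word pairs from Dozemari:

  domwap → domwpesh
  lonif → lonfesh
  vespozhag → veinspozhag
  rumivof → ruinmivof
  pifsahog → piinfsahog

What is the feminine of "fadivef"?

rumivof and lonif both end in -f yet inflect differently (ruinmivof, lonfesh), so the final letter is not what conditions the rule; the number of vowels is.
"fadivef" has 3 vowels. The stems with 3 vowels (vespozhag → veinspozhag, pifsahog → piinfsahog, rumivof → ruinmivof) insert -in- after the first vowel.
The other pattern: stems with 2 vowels delete the last vowel and add -esh.
So fadivef → faindivef.

faindivef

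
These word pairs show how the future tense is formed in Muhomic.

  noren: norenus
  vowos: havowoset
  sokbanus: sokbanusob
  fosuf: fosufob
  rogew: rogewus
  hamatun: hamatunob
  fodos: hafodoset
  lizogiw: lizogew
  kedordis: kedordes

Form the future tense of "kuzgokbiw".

fodos and sokbanus both end in -s yet inflect differently (hafodoset, sokbanusob), so the final letter is not what conditions the rule; the last vowel is.
"kuzgokbiw" has last vowel 'i'. The stems whose last vowel is 'i' (kedordis → kedordes, lizogiw → lizogew) change the last vowel to 'e'.
So kuzgokbiw → kuzgokbew.

kuzgokbew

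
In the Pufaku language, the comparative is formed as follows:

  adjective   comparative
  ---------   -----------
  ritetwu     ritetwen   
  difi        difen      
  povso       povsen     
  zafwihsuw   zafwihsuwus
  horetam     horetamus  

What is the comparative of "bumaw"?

ritetwu and zafwihsuw both have last vowel 'u' yet inflect differently (ritetwen, zafwihsuwus), so the last vowel is not what conditions the rule; whether the stem ends in a vowel or a consonant is.
"bumaw" ends in a consonant. The stems ending in a consonant (zafwihsuw → zafwihsuwus, horetam → horetamus) add -us.
The other pattern: stems ending in a vowel drop the final letter and add -en.
So bumaw → bumawus.

bumawus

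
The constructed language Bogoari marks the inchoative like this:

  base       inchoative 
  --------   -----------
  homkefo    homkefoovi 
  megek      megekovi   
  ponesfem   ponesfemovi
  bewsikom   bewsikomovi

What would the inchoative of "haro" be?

Every pair shown (homkefo → homkefoovi, megek → megekovi, ponesfem → ponesfemovi, …) follows the same rule: add -ovi.
So haro → haroovi.

haroovi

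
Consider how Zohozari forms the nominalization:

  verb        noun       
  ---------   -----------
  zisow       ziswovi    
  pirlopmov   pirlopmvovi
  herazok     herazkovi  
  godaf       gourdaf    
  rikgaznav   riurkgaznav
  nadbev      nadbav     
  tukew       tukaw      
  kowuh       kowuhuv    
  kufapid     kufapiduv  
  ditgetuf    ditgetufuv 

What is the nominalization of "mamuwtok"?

mamuwtkovi

"mamuwtok" has last vowel 'o'. The stems whose last vowel is 'o' (zisow → ziswovi, pirlopmov → pirlopmvovi, herazok → herazkovi) delete the last vowel and add -ovi.
So mamuwtok → mamuwtkovi.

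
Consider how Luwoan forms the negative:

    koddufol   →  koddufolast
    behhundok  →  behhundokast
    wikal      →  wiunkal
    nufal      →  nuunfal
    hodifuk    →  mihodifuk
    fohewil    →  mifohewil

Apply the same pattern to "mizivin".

"mizivin" has last vowel 'i'. The one such stem in the data (fohewil → mifohewil) adds the prefix mi-, so the same rule applies.
The other patterns: stems whose last vowel is 'o' add -ast; stems whose last vowel is 'a' insert -un- after the first vowel.
So mizivin → mimizivin.

mimizivin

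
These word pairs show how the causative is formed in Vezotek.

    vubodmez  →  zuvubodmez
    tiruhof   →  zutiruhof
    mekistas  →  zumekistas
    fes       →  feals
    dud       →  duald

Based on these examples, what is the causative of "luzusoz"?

zuluzusoz

"luzusoz" has 3 vowels. The stems with 3 vowels (vubodmez → zuvubodmez, tiruhof → zutiruhof, mekistas → zumekistas) add the prefix zu-.
The other pattern: stems with 1 vowel insert -al- after the first vowel.
So luzusoz → zuluzusoz.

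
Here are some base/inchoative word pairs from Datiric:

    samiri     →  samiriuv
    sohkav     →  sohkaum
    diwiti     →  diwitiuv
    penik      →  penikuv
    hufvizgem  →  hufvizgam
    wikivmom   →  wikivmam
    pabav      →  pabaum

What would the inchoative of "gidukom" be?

gidukam

"gidukom" ends in -m. The stems ending in -m (wikivmom → wikivmam, hufvizgem → hufvizgam) change the last vowel to 'a'.
The other patterns: stems ending in -v drop the final letter and add -um; stems ending in -i or -k add -uv.
So gidukom → gidukam.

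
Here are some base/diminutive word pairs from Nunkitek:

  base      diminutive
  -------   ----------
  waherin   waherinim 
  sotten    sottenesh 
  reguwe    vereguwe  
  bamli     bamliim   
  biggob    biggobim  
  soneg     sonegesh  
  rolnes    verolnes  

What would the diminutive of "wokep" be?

wokepim

sotten and waherin both end in -n yet inflect differently (sottenesh, waherinim), so the final letter is not what conditions the rule; the first letter is.
"wokep" begins with w-. The one such stem in the data (waherin → waherinim) adds -im, so the same rule applies.
The other patterns: stems beginning with s- add -esh; stems beginning with r- add the prefix ve-.
So wokep → wokepim.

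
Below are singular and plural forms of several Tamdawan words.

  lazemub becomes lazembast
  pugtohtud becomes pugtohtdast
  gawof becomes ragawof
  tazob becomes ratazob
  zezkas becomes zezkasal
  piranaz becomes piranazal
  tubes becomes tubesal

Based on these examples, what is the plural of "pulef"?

pulefal

"pulef" has last vowel 'e'. The one such stem in the data (tubes → tubesal) adds -al, so the same rule applies.
So pulef → pulefal.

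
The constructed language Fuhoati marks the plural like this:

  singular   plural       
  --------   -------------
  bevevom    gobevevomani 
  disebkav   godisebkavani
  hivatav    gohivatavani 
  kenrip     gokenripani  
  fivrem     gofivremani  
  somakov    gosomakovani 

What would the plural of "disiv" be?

godisivani

Every pair shown (bevevom → gobevevomani, disebkav → godisebkavani, hivatav → gohivatavani, …) follows the same rule: add go- … -ani around the stem.
So disiv → godisivani.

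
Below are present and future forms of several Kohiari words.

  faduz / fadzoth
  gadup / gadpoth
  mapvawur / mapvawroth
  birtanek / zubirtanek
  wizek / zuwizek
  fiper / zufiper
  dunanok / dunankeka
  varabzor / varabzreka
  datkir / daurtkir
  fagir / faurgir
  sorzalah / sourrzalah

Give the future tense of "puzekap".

puurzekap

mapvawur and fiper both end in -r yet inflect differently (mapvawroth, zufiper), so the final letter is not what conditions the rule; the last vowel is.
"puzekap" has last vowel 'a'. The one such stem in the data (sorzalah → sourrzalah) inserts -ur- after the first vowel (as do datkir, fagir), so the same rule applies.
The other patterns: stems whose last vowel is 'u' delete the last vowel and add -oth; stems whose last vowel is 'e' add the prefix zu-; stems whose last vowel is 'o' delete the last vowel and add -eka.
So puzekap → puurzekap.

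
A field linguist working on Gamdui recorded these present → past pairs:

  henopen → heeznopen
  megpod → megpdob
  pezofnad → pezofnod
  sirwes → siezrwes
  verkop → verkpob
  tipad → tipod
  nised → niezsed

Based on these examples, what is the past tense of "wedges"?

weezdges

"wedges" has last vowel 'e'. The stems whose last vowel is 'e' (nised → niezsed, sirwes → siezrwes, henopen → heeznopen) insert -ez- after the first vowel.
The other patterns: stems whose last vowel is 'o' delete the last vowel and add -ob; stems whose last vowel is 'a' change the last vowel to 'o'.
So wedges → weezdges.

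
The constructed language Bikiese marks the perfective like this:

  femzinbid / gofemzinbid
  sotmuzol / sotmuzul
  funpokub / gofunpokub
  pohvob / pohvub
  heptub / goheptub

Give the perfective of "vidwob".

vidwub

pohvob and heptub both end in -b yet inflect differently (pohvub, goheptub), so the final letter is not what conditions the rule; the last vowel is.
"vidwob" has last vowel 'o'. The stems whose last vowel is 'o' (pohvob → pohvub, sotmuzol → sotmuzul) change the last vowel to 'u'.
The other pattern: stems whose last vowel is 'i' or 'u' add the prefix go-.
So vidwob → vidwub.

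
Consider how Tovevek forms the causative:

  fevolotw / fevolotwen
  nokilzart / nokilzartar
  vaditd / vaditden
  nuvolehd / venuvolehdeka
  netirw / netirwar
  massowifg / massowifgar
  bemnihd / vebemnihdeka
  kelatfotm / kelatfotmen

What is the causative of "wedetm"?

bemnihd and vaditd both end in -d yet inflect differently (vebemnihdeka, vaditden), so the final letter is not what conditions the rule; the second-to-last letter is.
"wedetm" has second-to-last letter 't'. The stems whose second-to-last letter is 't' (kelatfotm → kelatfotmen, vaditd → vaditden, fevolotw → fevolotwen) add -en.
The other patterns: stems whose second-to-last letter is 'h' add ve- … -eka around the stem; stems whose second-to-last letter is 'f' or 'r' add -ar.
So wedetm → wedetmen.

wedetmen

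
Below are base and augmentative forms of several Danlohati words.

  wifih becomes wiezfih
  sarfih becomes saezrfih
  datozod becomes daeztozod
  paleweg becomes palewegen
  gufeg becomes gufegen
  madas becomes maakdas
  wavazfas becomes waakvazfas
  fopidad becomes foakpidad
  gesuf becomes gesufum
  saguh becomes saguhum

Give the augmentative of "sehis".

datozod and fopidad both end in -d yet inflect differently (daeztozod, foakpidad), so the final letter is not what conditions the rule; the last vowel is.
"sehis" has last vowel 'i'. The stems whose last vowel is 'i' (wifih → wiezfih, sarfih → saezrfih) insert -ez- after the first vowel.
The other patterns: stems whose last vowel is 'e' add -en; stems whose last vowel is 'a' insert -ak- after the first vowel; stems whose last vowel is 'u' add -um.
So sehis → seezhis.

seezhis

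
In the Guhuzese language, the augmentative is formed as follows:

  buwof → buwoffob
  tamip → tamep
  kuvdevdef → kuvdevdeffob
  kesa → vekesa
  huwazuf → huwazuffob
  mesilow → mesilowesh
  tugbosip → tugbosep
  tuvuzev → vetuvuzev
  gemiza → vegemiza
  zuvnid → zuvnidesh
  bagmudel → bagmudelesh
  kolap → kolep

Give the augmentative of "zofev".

"zofev" ends in -v. The one such stem in the data (tuvuzev → vetuvuzev) adds the prefix ve-, so the same rule applies.
So zofev → vezofev.

vezofev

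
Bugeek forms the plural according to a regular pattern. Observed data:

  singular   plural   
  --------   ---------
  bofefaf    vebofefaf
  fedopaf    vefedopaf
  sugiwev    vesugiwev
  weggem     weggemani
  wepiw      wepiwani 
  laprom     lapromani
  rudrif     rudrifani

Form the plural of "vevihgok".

vevevihgok

bofefaf and rudrif both end in -f yet inflect differently (vebofefaf, rudrifani), so the final letter is not what conditions the rule; the number of vowels is.
"vevihgok" has 3 vowels. The stems with 3 vowels (bofefaf → vebofefaf, fedopaf → vefedopaf, sugiwev → vesugiwev) add the prefix ve-.
So vevihgok → vevevihgok.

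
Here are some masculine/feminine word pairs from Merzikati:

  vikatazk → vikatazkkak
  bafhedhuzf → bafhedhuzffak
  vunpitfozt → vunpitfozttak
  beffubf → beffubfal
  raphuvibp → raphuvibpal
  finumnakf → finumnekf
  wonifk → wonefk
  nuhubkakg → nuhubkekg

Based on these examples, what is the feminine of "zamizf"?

zamizffak

bafhedhuzf and beffubf both end in -f yet inflect differently (bafhedhuzffak, beffubfal), so the final letter is not what conditions the rule; the second-to-last letter is.
"zamizf" has second-to-last letter 'z'. The stems whose second-to-last letter is 'z' (vikatazk → vikatazkkak, bafhedhuzf → bafhedhuzffak, vunpitfozt → vunpitfozttak) double the final consonant and add -ak.
So zamizf → zamizffak.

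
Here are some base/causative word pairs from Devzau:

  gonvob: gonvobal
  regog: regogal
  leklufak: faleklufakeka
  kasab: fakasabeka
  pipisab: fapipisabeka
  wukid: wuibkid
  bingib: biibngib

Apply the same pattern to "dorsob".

dorsobal

gonvob and kasab both end in -b yet inflect differently (gonvobal, fakasabeka), so the final letter is not what conditions the rule; the last vowel is.
"dorsob" has last vowel 'o'. The stems whose last vowel is 'o' (gonvob → gonvobal, regog → regogal) add -al.
The other patterns: stems whose last vowel is 'a' add fa- … -eka around the stem; stems whose last vowel is 'i' insert -ib- after the first vowel.
So dorsob → dorsobal.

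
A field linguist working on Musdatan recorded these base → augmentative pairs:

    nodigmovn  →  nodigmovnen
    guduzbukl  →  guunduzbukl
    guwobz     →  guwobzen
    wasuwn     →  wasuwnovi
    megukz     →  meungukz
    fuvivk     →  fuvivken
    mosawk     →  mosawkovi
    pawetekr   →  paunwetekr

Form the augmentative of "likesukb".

"likesukb" has second-to-last letter 'k'. The stems whose second-to-last letter is 'k' (guduzbukl → guunduzbukl, pawetekr → paunwetekr, megukz → meungukz) insert -un- after the first vowel.
So likesukb → liunkesukb.

liunkesukb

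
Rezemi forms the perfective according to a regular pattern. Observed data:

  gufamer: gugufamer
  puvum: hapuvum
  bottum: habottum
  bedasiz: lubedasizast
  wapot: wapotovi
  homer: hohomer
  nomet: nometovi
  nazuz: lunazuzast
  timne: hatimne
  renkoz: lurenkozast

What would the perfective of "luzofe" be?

"luzofe" ends in -e. The one such stem in the data (timne → hatimne) adds the prefix ha-, so the same rule applies.
The other patterns: stems ending in -r repeat the first consonant+vowel as a prefix; stems ending in -z add lu- … -ast around the stem; stems ending in -t add -ovi.
So luzofe → haluzofe.

haluzofe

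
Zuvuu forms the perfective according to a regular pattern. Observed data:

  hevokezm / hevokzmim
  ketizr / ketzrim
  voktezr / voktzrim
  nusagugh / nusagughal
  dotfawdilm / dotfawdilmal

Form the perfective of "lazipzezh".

"lazipzezh" has second-to-last letter 'z'. The stems whose second-to-last letter is 'z' (hevokezm → hevokzmim, ketizr → ketzrim, voktezr → voktzrim) delete the last vowel and add -im.
The other pattern: stems whose second-to-last letter is 'g' or 'l' add -al.
So lazipzezh → lazipzzhim.

lazipzzhim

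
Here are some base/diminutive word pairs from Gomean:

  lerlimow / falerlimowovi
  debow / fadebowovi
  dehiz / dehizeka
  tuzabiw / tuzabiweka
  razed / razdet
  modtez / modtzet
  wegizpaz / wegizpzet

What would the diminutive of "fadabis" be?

lerlimow and tuzabiw both end in -w yet inflect differently (falerlimowovi, tuzabiweka), so the final letter is not what conditions the rule; the last vowel is.
"fadabis" has last vowel 'i'. The stems whose last vowel is 'i' (dehiz → dehizeka, tuzabiw → tuzabiweka) add -eka.
The other patterns: stems whose last vowel is 'o' add fa- … -ovi around the stem; stems whose last vowel is 'a' or 'e' delete the last vowel and add -et.
So fadabis → fadabiseka.

fadabiseka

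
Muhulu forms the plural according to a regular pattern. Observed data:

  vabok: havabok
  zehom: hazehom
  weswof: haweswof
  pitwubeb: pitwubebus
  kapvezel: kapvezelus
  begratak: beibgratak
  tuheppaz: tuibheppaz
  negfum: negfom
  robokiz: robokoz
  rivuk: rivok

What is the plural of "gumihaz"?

guibmihaz

vabok and begratak both end in -k yet inflect differently (havabok, beibgratak), so the final letter is not what conditions the rule; the last vowel is.
"gumihaz" has last vowel 'a'. The stems whose last vowel is 'a' (begratak → beibgratak, tuheppaz → tuibheppaz) insert -ib- after the first vowel.
The other patterns: stems whose last vowel is 'o' add the prefix ha-; stems whose last vowel is 'e' add -us; stems whose last vowel is 'i' or 'u' change the last vowel to 'o'.
So gumihaz → guibmihaz.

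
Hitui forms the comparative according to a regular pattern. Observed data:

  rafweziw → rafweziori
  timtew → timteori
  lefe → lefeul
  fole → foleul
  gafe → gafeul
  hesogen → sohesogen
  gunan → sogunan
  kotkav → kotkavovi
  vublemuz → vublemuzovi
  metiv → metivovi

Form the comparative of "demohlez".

timtew and lefe both have last vowel 'e' yet inflect differently (timteori, lefeul), so the last vowel is not what conditions the rule; the final letter is.
"demohlez" ends in -z. The one such stem in the data (vublemuz → vublemuzovi) adds -ovi, so the same rule applies.
The other patterns: stems ending in -w drop the final letter and add -ori; stems ending in -e add -ul; stems ending in -n add the prefix so-.
So demohlez → demohlezovi.

demohlezovi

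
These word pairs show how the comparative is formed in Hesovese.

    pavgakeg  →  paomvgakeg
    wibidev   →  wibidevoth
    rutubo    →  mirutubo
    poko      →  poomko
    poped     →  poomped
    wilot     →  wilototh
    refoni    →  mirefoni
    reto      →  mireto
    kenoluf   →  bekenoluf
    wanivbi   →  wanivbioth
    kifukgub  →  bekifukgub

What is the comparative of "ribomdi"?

miribomdi

wanivbi and refoni both end in -i yet inflect differently (wanivbioth, mirefoni), so the final letter is not what conditions the rule; the first letter is.
"ribomdi" begins with r-. The stems beginning with r- (rutubo → mirutubo, reto → mireto, refoni → mirefoni) add the prefix mi-.
The other patterns: stems beginning with w- add -oth; stems beginning with p- insert -om- after the first vowel; stems beginning with k- add the prefix be-.
So ribomdi → miribomdi.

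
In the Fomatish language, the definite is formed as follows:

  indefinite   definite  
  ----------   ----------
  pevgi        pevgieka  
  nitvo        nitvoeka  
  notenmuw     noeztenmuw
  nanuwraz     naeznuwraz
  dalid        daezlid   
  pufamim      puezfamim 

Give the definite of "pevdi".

"pevdi" ends in a vowel. The stems ending in a vowel (pevgi → pevgieka, nitvo → nitvoeka) add -eka.
The other pattern: stems ending in a consonant insert -ez- after the first vowel.
So pevdi → pevdieka.

pevdieka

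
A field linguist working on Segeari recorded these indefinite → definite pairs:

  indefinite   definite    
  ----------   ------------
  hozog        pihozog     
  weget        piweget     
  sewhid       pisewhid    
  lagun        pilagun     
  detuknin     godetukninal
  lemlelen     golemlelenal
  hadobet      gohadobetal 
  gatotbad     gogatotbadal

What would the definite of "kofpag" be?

lagun and detuknin both end in -n yet inflect differently (pilagun, godetukninal), so the final letter is not what conditions the rule; the number of vowels is.
"kofpag" has 2 vowels. The stems with 2 vowels (hozog → pihozog, weget → piweget, sewhid → pisewhid) add the prefix pi-.
The other pattern: stems with 3 vowels add go- … -al around the stem.
So kofpag → pikofpag.

pikofpag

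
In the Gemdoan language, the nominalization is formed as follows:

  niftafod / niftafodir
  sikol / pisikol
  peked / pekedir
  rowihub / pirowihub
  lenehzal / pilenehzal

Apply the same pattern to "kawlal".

pikawlal

"kawlal" ends in -l. The stems ending in -l (sikol → pisikol, lenehzal → pilenehzal) add the prefix pi-.
So kawlal → pikawlal.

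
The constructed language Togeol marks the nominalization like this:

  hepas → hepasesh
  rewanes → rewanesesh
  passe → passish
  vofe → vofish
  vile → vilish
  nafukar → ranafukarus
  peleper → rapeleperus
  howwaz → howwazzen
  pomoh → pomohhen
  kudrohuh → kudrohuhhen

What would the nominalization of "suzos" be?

rewanes and passe both have last vowel 'e' yet inflect differently (rewanesesh, passish), so the last vowel is not what conditions the rule; the final letter is.
"suzos" ends in -s. The stems ending in -s (hepas → hepasesh, rewanes → rewanesesh) add -esh.
So suzos → suzosesh.

suzosesh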